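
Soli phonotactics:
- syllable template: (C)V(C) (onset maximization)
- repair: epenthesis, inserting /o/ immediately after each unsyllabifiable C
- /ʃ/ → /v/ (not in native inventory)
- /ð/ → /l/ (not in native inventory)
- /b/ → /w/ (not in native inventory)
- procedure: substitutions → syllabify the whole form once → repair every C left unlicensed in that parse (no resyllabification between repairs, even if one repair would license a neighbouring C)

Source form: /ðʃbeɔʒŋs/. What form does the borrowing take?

Substitution: /ð/ → /l/, /ʃ/ → /v/, /b/ → /w/, giving /lvweɔʒŋs/.
The consonants /l/, /v/, /ŋ/, /s/ cannot be parsed into a legal (C)V(C) syllable (at most one coda consonant is licensed; onsets are limited to one consonant).
Inserting the epenthetic vowel yields /l/ → /lo/, /v/ → /vo/, /ŋ/ → /ŋo/, /s/ → /so/.

lovoweɔʒŋoso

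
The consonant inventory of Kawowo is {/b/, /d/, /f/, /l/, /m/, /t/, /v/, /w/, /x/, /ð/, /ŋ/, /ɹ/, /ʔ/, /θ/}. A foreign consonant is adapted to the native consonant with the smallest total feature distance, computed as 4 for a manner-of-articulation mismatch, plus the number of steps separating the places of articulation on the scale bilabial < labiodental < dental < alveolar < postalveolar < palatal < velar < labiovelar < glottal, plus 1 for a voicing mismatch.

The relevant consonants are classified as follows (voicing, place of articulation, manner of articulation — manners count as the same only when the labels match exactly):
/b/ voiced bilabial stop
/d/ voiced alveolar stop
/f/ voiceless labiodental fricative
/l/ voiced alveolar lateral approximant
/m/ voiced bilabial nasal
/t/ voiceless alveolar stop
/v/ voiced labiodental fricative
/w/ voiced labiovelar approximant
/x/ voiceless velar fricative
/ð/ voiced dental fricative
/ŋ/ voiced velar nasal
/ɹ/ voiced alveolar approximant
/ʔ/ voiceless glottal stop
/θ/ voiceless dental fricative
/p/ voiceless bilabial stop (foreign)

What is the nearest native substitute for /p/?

b

/b/ is closest: same manner (stop), place distance 0 (bilabial→bilabial), voicing differs (+1); total 1. Next closest is /t/ at distance 3.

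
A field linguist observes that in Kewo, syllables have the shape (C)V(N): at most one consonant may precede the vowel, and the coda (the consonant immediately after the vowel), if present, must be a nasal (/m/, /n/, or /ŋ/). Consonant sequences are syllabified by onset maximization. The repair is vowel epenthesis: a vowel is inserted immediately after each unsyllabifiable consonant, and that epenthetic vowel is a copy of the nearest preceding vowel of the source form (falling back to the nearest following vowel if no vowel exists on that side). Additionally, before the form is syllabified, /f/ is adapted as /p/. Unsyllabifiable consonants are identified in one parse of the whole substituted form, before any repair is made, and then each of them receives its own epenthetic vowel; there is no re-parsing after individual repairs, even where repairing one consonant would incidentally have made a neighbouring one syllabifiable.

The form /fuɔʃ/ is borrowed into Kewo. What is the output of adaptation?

puɔʃɔ

Substitution: /f/ → /p/, giving /puɔʃ/.
Under (C)V(N), the unsyllabifiable consonants are /ʃ/ (only a nasal (/m/, /n/, or /ŋ/) is licensed in coda position; onsets are limited to one consonant).
Each unlicensed consonant becomes the onset of a new syllable: /ʃ/ → /ʃɔ/.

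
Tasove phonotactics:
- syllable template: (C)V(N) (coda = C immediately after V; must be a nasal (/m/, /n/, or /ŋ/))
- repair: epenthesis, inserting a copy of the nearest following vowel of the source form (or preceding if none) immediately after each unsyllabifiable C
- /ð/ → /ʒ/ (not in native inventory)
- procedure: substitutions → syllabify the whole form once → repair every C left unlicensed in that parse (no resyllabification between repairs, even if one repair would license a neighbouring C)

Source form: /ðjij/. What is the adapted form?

Substitution: /ð/ → /ʒ/, giving /ʒjij/.
Under (C)V(N), the unsyllabifiable consonants are /ʒ/, /j/ (only a nasal (/m/, /n/, or /ŋ/) is licensed in coda position; onsets are limited to one consonant).
Each unlicensed consonant becomes the onset of a new syllable: /ʒ/ → /ʒi/, /j/ → /ji/.

ʒijiji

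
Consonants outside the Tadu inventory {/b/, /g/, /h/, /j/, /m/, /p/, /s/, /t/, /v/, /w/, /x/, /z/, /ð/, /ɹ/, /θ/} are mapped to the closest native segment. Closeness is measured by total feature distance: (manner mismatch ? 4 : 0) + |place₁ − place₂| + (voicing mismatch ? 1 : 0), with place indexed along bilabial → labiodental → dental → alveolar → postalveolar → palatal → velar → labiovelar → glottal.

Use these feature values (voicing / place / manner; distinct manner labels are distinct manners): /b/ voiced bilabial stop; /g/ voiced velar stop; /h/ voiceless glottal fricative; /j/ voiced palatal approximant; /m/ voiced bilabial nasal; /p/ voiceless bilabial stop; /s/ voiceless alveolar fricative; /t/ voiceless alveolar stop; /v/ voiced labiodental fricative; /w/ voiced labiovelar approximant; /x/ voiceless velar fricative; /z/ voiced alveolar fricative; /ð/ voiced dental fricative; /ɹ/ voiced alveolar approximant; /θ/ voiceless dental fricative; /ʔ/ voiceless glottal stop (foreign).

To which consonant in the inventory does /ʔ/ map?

/g/ is closest: same manner (stop), place distance 2 (glottal→velar), voicing differs (+1); total 3. Next closest is /h/ at distance 4.

g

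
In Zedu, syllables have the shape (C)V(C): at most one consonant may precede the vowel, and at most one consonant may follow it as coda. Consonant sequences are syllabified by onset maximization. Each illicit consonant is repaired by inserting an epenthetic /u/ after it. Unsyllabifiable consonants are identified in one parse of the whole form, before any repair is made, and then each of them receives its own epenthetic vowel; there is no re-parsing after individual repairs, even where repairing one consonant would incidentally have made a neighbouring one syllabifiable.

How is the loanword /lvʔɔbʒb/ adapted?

luvuʔɔbʒubu

Syllabifying with onset maximization leaves /l/, /v/, /ʒ/, /b/ stranded (at most one coda consonant is licensed; onsets are limited to one consonant).
Each unlicensed consonant becomes the onset of a new syllable: /l/ → /lu/, /v/ → /vu/, /ʒ/ → /ʒu/, /b/ → /bu/.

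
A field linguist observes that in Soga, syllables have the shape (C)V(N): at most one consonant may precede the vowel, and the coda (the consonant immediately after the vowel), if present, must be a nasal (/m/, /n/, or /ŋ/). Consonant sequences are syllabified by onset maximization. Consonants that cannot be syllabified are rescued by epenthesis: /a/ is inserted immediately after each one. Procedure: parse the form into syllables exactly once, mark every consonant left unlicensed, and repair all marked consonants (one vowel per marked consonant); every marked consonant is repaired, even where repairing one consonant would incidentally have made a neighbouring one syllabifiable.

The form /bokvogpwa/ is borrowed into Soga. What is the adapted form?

bokavogapawa

Syllabifying with onset maximization leaves /k/, /g/, /p/ stranded (only a nasal (/m/, /n/, or /ŋ/) is licensed in coda position; onsets are limited to one consonant).
Inserting the epenthetic vowel yields /k/ → /ka/, /g/ → /ga/, /p/ → /pa/.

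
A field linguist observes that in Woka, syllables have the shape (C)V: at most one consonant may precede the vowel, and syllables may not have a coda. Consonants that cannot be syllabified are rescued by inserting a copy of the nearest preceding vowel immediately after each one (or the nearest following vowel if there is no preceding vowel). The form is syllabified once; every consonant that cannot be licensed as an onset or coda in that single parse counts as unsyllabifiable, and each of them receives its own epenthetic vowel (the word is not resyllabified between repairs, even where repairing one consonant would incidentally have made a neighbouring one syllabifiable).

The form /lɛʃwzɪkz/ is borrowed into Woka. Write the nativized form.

Under (C)V, the unsyllabifiable consonants are /ʃ/, /w/, /k/, /z/ (no codas are permitted; onsets are limited to one consonant).
Inserting the epenthetic vowel yields /ʃ/ → /ʃɛ/, /w/ → /wɛ/, /k/ → /kɪ/, /z/ → /zɪ/.

lɛʃɛwɛzɪkɪzɪ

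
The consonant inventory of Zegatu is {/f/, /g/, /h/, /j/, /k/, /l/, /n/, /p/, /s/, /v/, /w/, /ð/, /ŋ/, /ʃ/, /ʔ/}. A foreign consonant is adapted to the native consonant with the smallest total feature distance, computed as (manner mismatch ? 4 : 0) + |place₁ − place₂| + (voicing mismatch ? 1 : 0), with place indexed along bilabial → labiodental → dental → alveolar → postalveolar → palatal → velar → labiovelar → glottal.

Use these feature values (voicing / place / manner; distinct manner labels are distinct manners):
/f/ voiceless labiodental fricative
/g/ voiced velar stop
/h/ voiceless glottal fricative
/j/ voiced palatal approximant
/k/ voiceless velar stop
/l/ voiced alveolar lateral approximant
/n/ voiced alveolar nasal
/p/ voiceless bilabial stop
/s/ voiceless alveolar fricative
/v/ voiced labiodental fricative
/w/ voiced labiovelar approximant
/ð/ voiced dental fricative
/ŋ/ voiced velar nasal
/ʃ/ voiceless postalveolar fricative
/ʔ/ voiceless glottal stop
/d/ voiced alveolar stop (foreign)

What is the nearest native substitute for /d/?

g

/g/ is closest: same manner (stop), place distance 3 (alveolar→velar), same voicing; total 3. Next closest is /k/ at distance 4.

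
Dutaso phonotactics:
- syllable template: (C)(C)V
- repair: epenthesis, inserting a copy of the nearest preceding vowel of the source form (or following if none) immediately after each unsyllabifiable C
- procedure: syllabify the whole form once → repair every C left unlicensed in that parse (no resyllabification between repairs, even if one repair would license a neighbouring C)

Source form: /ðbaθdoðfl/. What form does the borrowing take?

The consonants /ð/, /f/, /l/ cannot be parsed into a legal (C)(C)V syllable (no codas are permitted; onsets may contain at most 2 consonants).
Epenthesis after each stranded consonant: /ð/ → /ðo/, /f/ → /fo/, /l/ → /lo/.

ðbaθdoðofolo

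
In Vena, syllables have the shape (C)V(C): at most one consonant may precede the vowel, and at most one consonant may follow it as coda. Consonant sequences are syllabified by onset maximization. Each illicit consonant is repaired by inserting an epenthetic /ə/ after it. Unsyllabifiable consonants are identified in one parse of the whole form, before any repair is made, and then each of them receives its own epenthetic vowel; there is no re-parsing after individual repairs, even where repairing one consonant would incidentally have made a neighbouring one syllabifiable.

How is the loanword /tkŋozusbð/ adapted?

təkəŋozusbəðə

The consonants /t/, /k/, /b/, /ð/ cannot be parsed into a legal (C)V(C) syllable (at most one coda consonant is licensed; onsets are limited to one consonant).
Inserting the epenthetic vowel yields /t/ → /tə/, /k/ → /kə/, /b/ → /bə/, /ð/ → /ðə/.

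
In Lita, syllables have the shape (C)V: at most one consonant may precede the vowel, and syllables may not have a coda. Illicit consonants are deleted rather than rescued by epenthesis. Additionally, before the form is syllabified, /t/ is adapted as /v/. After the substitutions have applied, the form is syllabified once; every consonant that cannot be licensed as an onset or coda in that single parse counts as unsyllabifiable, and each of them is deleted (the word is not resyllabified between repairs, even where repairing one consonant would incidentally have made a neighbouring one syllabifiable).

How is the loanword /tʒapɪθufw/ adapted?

Substitution: /t/ → /v/, giving /vʒapɪθufw/.
The consonants /v/, /f/, /w/ cannot be parsed into a legal (C)V syllable (no codas are permitted; onsets are limited to one consonant).
Deleting the stranded consonants removes /v/, /f/, /w/.

ʒapɪθu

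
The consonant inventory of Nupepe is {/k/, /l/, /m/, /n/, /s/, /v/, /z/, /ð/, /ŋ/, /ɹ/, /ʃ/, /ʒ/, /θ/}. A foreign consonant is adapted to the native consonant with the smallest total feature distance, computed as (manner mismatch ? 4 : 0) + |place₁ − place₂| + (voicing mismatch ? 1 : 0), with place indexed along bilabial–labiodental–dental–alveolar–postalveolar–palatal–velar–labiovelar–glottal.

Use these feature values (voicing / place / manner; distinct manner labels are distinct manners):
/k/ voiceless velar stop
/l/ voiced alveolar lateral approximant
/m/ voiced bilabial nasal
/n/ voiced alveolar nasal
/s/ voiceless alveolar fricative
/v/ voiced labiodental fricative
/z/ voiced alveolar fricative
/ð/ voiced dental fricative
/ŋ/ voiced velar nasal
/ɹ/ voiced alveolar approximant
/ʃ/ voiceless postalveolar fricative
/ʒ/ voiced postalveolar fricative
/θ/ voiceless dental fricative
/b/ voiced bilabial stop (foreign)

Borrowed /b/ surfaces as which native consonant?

m

/m/ is closest: manner differs (stop→nasal, +4), place distance 0 (bilabial→bilabial), same voicing; total 4. Next closest is /v/ at distance 5.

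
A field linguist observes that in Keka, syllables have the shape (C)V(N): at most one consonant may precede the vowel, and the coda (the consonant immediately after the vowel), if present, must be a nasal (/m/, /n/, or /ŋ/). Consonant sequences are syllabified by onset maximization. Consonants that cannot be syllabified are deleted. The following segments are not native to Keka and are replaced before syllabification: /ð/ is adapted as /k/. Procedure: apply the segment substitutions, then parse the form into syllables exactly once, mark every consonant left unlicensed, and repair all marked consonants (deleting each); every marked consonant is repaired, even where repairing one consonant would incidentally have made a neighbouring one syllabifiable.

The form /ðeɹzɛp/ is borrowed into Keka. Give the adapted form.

Substitution: /ð/ → /k/, giving /keɹzɛp/.
Under (C)V(N), the unsyllabifiable consonants are /ɹ/, /p/ (only a nasal (/m/, /n/, or /ŋ/) is licensed in coda position; onsets are limited to one consonant).
Deletion applies to /ɹ/, /p/.

kezɛ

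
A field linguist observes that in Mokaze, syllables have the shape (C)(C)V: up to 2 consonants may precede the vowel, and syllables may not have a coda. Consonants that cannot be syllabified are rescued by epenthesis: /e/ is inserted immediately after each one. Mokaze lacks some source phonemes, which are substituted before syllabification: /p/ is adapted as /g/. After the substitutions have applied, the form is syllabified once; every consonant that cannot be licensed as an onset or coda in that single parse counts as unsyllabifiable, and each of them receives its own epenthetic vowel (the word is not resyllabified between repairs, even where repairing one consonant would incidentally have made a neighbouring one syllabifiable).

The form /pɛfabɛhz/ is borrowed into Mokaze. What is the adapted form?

gɛfabɛheze

Substitution: /p/ → /g/, giving /gɛfabɛhz/.
Syllabifying with onset maximization leaves /h/, /z/ stranded (no codas are permitted; onsets may contain at most 2 consonants).
Each unlicensed consonant becomes the onset of a new syllable: /h/ → /he/, /z/ → /ze/.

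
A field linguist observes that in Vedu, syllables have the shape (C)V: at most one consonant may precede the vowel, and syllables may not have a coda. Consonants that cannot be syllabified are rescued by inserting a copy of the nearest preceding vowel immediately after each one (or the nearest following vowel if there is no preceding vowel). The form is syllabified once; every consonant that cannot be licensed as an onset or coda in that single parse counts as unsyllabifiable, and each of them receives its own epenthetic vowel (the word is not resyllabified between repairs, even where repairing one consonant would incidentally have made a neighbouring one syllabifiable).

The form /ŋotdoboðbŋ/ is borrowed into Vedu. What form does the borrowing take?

The consonants /t/, /ð/, /b/, /ŋ/ cannot be parsed into a legal (C)V syllable (no codas are permitted; onsets are limited to one consonant).
Each unlicensed consonant becomes the onset of a new syllable: /t/ → /to/, /ð/ → /ðo/, /b/ → /bo/, /ŋ/ → /ŋo/.

ŋotodoboðoboŋo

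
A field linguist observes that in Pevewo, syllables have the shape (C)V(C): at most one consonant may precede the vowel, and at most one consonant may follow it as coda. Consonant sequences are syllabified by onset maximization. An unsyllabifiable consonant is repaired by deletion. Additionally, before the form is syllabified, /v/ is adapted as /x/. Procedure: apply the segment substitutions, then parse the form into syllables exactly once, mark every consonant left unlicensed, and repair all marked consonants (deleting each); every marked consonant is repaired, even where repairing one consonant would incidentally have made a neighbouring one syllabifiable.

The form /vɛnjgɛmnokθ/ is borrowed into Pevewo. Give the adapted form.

Substitution: /v/ → /x/, giving /xɛnjgɛmnokθ/.
The consonants /j/, /θ/ cannot be parsed into a legal (C)V(C) syllable (at most one coda consonant is licensed; onsets are limited to one consonant).
Deleting the stranded consonants removes /j/, /θ/.

xɛngɛmnok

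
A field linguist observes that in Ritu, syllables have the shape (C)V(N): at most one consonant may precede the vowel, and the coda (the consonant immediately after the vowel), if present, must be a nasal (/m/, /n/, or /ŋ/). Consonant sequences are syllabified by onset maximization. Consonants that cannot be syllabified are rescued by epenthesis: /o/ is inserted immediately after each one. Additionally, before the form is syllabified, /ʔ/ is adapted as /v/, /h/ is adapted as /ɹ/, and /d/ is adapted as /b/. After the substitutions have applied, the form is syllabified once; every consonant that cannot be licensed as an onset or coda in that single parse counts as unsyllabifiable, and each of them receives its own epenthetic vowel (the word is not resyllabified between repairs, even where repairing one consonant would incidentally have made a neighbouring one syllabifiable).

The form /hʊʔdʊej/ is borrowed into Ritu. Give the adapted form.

ɹʊvobʊejo

Substitution: /h/ → /ɹ/, /ʔ/ → /v/, /d/ → /b/, giving /ɹʊvbʊej/.
Syllabifying with onset maximization leaves /v/, /j/ stranded (only a nasal (/m/, /n/, or /ŋ/) is licensed in coda position; onsets are limited to one consonant).
Epenthesis after each stranded consonant: /v/ → /vo/, /j/ → /jo/.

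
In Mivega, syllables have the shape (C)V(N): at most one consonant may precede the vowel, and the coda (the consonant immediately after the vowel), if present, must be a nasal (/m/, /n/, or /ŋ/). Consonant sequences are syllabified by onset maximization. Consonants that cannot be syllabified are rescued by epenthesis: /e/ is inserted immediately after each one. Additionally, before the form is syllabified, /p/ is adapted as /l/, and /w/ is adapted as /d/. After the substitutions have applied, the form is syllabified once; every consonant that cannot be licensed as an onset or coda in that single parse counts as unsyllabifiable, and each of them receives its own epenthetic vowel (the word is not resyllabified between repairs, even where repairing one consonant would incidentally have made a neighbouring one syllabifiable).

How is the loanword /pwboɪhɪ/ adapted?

Substitution: /p/ → /l/, /w/ → /d/, giving /ldboɪhɪ/.
Under (C)V(N), the unsyllabifiable consonants are /l/, /d/ (only a nasal (/m/, /n/, or /ŋ/) is licensed in coda position; onsets are limited to one consonant).
Inserting the epenthetic vowel yields /l/ → /le/, /d/ → /de/.

ledeboɪhɪ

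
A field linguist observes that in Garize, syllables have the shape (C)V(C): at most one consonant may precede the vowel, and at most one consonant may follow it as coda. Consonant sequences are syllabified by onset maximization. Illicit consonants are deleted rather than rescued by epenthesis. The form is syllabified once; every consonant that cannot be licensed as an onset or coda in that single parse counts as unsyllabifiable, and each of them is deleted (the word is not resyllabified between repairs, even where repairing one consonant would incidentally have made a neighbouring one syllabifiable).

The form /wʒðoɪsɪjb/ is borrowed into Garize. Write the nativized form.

Under (C)V(C), the unsyllabifiable consonants are /w/, /ʒ/, /b/ (at most one coda consonant is licensed; onsets are limited to one consonant).
Deleting the stranded consonants removes /w/, /ʒ/, /b/.

ðoɪsɪj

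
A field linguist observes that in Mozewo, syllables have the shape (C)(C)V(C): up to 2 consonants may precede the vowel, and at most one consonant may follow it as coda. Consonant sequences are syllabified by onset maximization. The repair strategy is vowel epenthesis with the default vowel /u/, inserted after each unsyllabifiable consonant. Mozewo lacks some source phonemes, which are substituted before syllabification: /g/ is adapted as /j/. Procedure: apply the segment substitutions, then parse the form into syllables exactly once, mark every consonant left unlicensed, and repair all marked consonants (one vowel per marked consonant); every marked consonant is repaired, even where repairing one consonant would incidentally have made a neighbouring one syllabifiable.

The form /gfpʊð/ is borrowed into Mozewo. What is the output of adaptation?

jufpʊð

Substitution: /g/ → /j/, giving /jfpʊð/.
Syllabifying with onset maximization leaves /j/ stranded (at most one coda consonant is licensed; onsets may contain at most 2 consonants).
Epenthesis after each stranded consonant: /j/ → /ju/.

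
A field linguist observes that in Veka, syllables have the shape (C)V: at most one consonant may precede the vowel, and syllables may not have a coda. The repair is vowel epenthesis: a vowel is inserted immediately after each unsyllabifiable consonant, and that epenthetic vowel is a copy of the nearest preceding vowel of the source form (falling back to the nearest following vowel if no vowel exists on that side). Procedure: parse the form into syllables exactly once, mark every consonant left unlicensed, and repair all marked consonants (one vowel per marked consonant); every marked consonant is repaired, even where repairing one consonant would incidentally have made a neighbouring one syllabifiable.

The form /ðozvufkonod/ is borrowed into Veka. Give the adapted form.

The consonants /z/, /f/, /d/ cannot be parsed into a legal (C)V syllable (no codas are permitted; onsets are limited to one consonant).
Inserting the epenthetic vowel yields /z/ → /zo/, /f/ → /fu/, /d/ → /do/.

ðozovufukonodo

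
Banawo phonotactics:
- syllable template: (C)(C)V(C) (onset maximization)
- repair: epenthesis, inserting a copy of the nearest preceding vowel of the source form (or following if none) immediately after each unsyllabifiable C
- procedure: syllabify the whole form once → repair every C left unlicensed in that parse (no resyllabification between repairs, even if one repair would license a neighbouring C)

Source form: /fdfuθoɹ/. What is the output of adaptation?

Under (C)(C)V(C), the unsyllabifiable consonants are /f/ (at most one coda consonant is licensed; onsets may contain at most 2 consonants).
Epenthesis after each stranded consonant: /f/ → /fu/.

fudfuθoɹ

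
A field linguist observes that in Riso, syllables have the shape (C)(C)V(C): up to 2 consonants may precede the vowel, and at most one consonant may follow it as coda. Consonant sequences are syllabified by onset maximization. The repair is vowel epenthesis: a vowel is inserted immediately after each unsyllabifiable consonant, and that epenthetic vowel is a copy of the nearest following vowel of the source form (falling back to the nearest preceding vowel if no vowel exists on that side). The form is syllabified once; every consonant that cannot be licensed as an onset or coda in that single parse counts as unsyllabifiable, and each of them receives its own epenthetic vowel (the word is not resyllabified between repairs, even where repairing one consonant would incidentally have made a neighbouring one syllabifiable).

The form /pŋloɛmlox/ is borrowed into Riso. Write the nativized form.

Syllabifying with onset maximization leaves /p/ stranded (at most one coda consonant is licensed; onsets may contain at most 2 consonants).
Each unlicensed consonant becomes the onset of a new syllable: /p/ → /po/.

poŋloɛmlox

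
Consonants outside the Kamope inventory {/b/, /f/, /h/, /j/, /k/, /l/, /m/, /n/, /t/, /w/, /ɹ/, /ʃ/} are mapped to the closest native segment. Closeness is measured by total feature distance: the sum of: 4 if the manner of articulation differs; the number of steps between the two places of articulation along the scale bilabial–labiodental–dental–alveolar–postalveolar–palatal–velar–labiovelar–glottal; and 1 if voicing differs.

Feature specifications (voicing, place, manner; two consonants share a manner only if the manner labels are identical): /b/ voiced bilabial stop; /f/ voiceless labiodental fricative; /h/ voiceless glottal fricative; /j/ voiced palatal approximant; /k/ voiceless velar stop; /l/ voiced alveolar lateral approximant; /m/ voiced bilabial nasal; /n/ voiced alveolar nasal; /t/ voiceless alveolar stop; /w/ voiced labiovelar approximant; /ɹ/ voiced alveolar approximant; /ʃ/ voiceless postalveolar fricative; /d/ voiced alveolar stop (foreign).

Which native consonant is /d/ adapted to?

/t/ is closest: same manner (stop), place distance 0 (alveolar→alveolar), voicing differs (+1); total 1. Next closest is /b/ at distance 3.

t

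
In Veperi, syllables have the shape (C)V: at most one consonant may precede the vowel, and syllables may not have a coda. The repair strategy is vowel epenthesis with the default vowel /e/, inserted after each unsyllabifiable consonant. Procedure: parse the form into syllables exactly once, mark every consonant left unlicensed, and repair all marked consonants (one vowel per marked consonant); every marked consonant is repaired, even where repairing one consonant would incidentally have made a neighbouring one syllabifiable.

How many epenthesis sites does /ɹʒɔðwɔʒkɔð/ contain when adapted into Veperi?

4

The unsyllabifiable consonants are /ɹ/, /ð/, /ʒ/, /ð/; each receives one epenthetic vowel.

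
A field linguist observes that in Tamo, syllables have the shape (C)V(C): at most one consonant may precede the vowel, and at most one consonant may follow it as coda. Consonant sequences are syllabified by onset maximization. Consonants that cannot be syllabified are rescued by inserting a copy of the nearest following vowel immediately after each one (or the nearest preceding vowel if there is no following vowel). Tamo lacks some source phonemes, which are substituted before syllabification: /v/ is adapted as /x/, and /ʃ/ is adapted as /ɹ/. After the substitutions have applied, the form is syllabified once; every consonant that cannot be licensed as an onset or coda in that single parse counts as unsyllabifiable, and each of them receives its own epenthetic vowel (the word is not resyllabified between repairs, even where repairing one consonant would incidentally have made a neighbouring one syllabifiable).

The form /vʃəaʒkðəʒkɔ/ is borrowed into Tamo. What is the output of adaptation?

xəɹəaʒkəðəʒkɔ

Substitution: /v/ → /x/, /ʃ/ → /ɹ/, giving /xɹəaʒkðəʒkɔ/.
Under (C)V(C), the unsyllabifiable consonants are /x/, /k/ (at most one coda consonant is licensed; onsets are limited to one consonant).
Inserting the epenthetic vowel yields /x/ → /xə/, /k/ → /kə/.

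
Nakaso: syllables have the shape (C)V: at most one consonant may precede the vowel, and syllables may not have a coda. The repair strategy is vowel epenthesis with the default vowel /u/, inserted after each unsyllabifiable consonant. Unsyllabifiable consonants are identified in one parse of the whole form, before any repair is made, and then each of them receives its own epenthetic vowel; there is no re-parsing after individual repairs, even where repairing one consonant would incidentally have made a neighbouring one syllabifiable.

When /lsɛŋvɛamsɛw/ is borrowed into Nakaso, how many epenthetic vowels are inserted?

4

The unsyllabifiable consonants are /l/, /ŋ/, /m/, /w/; each receives one epenthetic vowel.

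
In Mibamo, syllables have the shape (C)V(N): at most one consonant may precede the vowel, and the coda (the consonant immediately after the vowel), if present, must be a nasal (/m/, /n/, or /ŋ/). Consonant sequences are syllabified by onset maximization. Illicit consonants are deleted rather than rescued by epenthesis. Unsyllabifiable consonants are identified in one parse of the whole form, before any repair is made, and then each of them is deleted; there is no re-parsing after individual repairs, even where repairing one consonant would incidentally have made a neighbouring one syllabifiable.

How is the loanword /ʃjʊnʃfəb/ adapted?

The consonants /ʃ/, /ʃ/, /b/ cannot be parsed into a legal (C)V(N) syllable (only a nasal (/m/, /n/, or /ŋ/) is licensed in coda position; onsets are limited to one consonant).
Deletion applies to /ʃ/, /ʃ/, /b/.

jʊnfə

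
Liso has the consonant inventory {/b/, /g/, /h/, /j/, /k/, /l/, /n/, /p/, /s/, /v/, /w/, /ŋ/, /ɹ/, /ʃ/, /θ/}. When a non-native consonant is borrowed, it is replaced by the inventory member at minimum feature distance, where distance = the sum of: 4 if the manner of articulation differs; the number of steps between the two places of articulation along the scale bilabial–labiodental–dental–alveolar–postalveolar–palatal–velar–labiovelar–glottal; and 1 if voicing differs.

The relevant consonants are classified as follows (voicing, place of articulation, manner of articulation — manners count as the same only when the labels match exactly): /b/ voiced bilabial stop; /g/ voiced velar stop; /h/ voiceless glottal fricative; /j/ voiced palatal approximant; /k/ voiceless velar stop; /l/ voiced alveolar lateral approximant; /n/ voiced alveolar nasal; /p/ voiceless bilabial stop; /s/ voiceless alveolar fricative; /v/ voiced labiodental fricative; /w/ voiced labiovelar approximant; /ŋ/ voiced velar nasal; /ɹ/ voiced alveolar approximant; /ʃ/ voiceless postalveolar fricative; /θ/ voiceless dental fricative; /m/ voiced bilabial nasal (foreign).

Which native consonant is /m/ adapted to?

n

/n/ is closest: same manner (nasal), place distance 3 (bilabial→alveolar), same voicing; total 3. Next closest is /b/ at distance 4.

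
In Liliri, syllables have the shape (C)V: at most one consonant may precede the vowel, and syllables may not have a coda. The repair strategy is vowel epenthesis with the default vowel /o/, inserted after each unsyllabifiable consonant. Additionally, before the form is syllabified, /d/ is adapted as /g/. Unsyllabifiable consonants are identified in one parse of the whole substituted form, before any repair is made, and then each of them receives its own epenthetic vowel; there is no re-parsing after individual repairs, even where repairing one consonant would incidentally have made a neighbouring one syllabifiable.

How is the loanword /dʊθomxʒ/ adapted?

Substitution: /d/ → /g/, giving /gʊθomxʒ/.
Syllabifying with onset maximization leaves /m/, /x/, /ʒ/ stranded (no codas are permitted; onsets are limited to one consonant).
Each unlicensed consonant becomes the onset of a new syllable: /m/ → /mo/, /x/ → /xo/, /ʒ/ → /ʒo/.

gʊθomoxoʒo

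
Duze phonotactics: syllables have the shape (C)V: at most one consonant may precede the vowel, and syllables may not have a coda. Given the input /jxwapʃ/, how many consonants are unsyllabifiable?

Syllabifying with onset maximization leaves /j/, /x/, /p/, /ʃ/ stranded (no codas are permitted; onsets are limited to one consonant).

4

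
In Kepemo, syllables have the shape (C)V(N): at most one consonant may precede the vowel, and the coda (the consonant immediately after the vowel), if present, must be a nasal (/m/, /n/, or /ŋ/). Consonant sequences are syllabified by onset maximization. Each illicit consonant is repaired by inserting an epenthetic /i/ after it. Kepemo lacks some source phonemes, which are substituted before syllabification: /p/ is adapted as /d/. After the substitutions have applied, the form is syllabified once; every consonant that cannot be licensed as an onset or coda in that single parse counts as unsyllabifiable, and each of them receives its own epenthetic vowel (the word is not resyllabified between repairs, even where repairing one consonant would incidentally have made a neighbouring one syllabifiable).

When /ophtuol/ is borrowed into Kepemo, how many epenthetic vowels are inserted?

3

After substitution the input is /odhtuol/.
The unsyllabifiable consonants are /d/, /h/, /l/; each receives one epenthetic vowel.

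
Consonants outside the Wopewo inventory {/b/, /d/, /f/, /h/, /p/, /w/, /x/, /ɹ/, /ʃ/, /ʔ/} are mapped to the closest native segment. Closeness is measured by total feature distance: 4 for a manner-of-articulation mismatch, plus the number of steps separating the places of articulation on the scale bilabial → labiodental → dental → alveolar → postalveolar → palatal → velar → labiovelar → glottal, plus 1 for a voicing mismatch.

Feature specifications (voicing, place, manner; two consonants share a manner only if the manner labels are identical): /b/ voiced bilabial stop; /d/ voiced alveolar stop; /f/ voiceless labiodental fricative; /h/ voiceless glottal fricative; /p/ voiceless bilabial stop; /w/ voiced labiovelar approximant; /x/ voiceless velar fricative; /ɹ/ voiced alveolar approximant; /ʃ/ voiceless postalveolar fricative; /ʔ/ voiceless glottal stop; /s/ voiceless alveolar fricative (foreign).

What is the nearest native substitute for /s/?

/ʃ/ is closest: same manner (fricative), place distance 1 (alveolar→postalveolar), same voicing; total 1. Next closest is /f/ at distance 2.

ʃ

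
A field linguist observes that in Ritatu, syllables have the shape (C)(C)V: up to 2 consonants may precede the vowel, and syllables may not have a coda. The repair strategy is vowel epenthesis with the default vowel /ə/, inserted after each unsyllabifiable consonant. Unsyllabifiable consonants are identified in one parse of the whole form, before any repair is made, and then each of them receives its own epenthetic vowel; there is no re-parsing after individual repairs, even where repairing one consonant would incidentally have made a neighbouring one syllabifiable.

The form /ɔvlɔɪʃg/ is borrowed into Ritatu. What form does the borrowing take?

Syllabifying with onset maximization leaves /ʃ/, /g/ stranded (no codas are permitted; onsets may contain at most 2 consonants).
Inserting the epenthetic vowel yields /ʃ/ → /ʃə/, /g/ → /gə/.

ɔvlɔɪʃəgə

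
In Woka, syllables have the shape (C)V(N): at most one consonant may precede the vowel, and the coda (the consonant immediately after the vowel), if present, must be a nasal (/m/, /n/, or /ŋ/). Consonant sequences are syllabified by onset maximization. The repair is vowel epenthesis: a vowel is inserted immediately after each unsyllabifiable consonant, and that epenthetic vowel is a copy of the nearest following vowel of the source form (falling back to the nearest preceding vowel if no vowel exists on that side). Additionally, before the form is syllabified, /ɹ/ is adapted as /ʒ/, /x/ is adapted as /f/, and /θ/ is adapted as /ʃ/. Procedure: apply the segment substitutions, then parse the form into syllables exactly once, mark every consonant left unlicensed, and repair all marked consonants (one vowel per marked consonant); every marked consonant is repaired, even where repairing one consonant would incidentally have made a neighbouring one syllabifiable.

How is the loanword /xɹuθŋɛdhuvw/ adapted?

fuʒuʃɛŋɛduhuvuwu

Substitution: /x/ → /f/, /ɹ/ → /ʒ/, /θ/ → /ʃ/, giving /fʒuʃŋɛdhuvw/.
Under (C)V(N), the unsyllabifiable consonants are /f/, /ʃ/, /d/, /v/, /w/ (only a nasal (/m/, /n/, or /ŋ/) is licensed in coda position; onsets are limited to one consonant).
Inserting the epenthetic vowel yields /f/ → /fu/, /ʃ/ → /ʃɛ/, /d/ → /du/, /v/ → /vu/, /w/ → /wu/.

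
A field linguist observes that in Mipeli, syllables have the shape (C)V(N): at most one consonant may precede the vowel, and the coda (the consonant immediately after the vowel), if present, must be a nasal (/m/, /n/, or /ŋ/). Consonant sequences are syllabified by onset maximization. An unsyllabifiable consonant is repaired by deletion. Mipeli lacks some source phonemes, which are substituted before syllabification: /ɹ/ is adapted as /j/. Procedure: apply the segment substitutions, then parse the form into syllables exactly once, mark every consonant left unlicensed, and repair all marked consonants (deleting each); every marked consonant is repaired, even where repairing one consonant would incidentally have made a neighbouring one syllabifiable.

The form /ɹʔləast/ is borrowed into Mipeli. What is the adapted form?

Substitution: /ɹ/ → /j/, giving /jʔləast/.
Syllabifying with onset maximization leaves /j/, /ʔ/, /s/, /t/ stranded (only a nasal (/m/, /n/, or /ŋ/) is licensed in coda position; onsets are limited to one consonant).
Each unlicensed consonant is deleted: /j/, /ʔ/, /s/, /t/.

ləa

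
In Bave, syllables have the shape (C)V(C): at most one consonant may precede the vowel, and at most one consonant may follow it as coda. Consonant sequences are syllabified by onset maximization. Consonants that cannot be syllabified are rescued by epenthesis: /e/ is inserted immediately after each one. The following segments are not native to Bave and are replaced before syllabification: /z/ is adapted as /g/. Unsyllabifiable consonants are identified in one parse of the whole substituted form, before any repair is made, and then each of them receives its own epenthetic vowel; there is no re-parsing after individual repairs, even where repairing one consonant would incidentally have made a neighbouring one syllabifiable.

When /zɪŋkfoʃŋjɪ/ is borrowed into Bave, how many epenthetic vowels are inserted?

After substitution the input is /gɪŋkfoʃŋjɪ/.
The unsyllabifiable consonants are /k/, /ŋ/; each receives one epenthetic vowel.

2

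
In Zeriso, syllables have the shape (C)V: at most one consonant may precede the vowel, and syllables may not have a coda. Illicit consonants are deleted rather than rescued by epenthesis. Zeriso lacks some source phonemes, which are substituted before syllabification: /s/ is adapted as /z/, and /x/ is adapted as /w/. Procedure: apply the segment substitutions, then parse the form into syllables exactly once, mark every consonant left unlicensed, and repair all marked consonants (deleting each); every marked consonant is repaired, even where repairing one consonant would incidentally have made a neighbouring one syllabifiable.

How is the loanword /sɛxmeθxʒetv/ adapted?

Substitution: /s/ → /z/, /x/ → /w/, giving /zɛwmeθwʒetv/.
Under (C)V, the unsyllabifiable consonants are /w/, /θ/, /w/, /t/, /v/ (no codas are permitted; onsets are limited to one consonant).
Deleting the stranded consonants removes /w/, /θ/, /w/, /t/, /v/.

zɛmeʒe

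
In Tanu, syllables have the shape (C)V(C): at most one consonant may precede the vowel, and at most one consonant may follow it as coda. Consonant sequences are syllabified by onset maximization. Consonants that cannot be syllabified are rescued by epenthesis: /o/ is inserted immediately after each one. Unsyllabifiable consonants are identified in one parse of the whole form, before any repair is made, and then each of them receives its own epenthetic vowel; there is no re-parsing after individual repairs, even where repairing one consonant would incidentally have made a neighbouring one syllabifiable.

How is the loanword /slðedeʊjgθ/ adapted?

The consonants /s/, /l/, /g/, /θ/ cannot be parsed into a legal (C)V(C) syllable (at most one coda consonant is licensed; onsets are limited to one consonant).
Inserting the epenthetic vowel yields /s/ → /so/, /l/ → /lo/, /g/ → /go/, /θ/ → /θo/.

soloðedeʊjgoθo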